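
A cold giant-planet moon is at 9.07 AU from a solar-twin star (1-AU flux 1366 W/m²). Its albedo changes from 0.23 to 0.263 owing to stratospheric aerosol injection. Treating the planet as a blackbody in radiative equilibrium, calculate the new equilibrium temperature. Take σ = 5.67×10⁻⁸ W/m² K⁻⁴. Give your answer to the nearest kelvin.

Irradiance scales as 1/d², so S = 1366 W/m² × (1/9.07)² = 16.60 W/m².
T₂ = [S(1−α₂)/(4σ)]^(1/4) = [16.60·0.737/(4σ)]^(1/4) = 85.71 K.

86 kelvin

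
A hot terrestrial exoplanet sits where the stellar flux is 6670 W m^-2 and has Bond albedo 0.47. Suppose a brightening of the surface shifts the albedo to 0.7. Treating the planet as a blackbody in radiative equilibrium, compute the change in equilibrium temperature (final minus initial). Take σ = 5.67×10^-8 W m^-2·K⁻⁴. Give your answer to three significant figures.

-46.9 kelvin

Initial: T₁ = [S(1−0.47)/(4σ)]^(1/4) = 353.3 K.
Final:   T₂ = [S(1−0.7)/(4σ)]^(1/4) = 306.5 K.
ΔT = T₂ − T₁ = -46.86 K.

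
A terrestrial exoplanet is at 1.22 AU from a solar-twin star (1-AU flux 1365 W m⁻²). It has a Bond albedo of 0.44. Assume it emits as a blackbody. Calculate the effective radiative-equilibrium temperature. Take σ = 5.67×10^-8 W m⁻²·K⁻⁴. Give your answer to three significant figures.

218 K

Flux at the orbit: S = 1365/(1.22)² = 917.1 W m⁻².
Averaging over the sphere, the absorbed flux is S(1−α)/4 = 128.4 W m⁻².
Set σT⁴ = 128.4 → T = (128.4/σ)^(1/4) = 218.1 K.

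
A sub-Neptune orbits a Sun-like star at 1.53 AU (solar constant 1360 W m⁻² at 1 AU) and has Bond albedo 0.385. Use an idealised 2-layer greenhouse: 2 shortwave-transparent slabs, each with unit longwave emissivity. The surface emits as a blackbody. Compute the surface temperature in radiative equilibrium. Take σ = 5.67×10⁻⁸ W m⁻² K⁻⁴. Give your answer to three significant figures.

262 kelvin

By the inverse-square law, S = 1360/1.53² = 581.0 W m⁻².
OLR = S(1−α)/4 = 89.32 W m⁻²; the top layer radiates at T_e = 199.2 K.
With N = 2 opaque layers, T_s = (N+1)^(1/4)·T_e = 3^(1/4)·199.2 = 262.2 K.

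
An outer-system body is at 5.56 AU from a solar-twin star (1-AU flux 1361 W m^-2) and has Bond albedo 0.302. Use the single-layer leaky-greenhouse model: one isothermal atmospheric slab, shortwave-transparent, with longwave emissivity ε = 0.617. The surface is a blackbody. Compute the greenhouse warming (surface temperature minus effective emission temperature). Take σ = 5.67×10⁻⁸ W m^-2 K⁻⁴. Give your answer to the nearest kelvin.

By the inverse-square law, S = 1361/5.56² = 44.03 W m^-2.
Effective emission temperature (TOA balance): σT_e⁴ = S(1−α)/4 = 7.683 W m^-2 → T_e = 107.9 K.
Surface balance with a leaky layer gives σT_s⁴ = σT_e⁴·2/(2−ε), so T_s = T_e·[2/(2−0.617)]^(1/4) = 118.3 K.
The atmosphere warms the surface by 10.42 K.

10 K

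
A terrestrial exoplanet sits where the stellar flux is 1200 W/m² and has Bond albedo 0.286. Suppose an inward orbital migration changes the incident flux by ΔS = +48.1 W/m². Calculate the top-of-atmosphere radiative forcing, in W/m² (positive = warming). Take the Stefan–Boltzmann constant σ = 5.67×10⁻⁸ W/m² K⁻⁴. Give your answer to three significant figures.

ΔF = Δ[S(1−α)]/4 = (1−0.286)·+48.1/4 = 8.586 W/m².

8.59 W/m²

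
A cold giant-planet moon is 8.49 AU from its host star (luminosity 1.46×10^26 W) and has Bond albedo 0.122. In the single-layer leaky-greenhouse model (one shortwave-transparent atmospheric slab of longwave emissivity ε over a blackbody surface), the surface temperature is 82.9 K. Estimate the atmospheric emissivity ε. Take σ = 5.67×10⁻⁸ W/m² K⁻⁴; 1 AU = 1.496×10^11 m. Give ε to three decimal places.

Orbital distance: d = 8.49 AU = 1.270×10^12 m.
Spreading L over a sphere of radius d: S = 1.46×10^26/(4π·1.27×10^12²) = 7.202 W/m².
First, T_e = [7.202·(1−0.122)/(4σ)]^(1/4) = 72.67 K.
T_s⁴ = T_e⁴·2/(2−ε) → ε = 2 − 2(T_e/T_s)⁴ = 2 − 2·(72.67/82.9)⁴ = 0.8193.

0.819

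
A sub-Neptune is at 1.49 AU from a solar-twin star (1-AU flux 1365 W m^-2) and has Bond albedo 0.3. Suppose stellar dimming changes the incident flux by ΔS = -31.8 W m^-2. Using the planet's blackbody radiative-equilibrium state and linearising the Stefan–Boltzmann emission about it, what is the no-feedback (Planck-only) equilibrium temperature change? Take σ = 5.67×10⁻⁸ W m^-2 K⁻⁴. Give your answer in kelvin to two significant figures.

By the inverse-square law, S = 1365/1.49² = 614.8 W m^-2.
The baseline emission temperature is T_e = 208.7 K.
ΔF = Δ[S(1−α)]/4 = (1−0.3)·-31.8/4 = -5.565 W m^-2.
Planck response: λ_P = 4σT_e³ = 4·5.67×10⁻⁸·(208.7)³ = 2.062 W m^-2/K.
Hence the no-feedback warming is ΔF/(4σT_e³) = -2.70 K.

-2.7 K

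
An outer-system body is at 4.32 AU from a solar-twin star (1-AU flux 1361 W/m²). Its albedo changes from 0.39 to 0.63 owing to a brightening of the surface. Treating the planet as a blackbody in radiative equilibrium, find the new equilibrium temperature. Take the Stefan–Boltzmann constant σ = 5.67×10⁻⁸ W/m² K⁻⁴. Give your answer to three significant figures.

104 kelvin

Irradiance scales as 1/d², so S = 1361 W/m² × (1/4.32)² = 72.93 W/m².
New equilibrium: T₂ = [(1−0.63)·72.93/(4σ)]^(1/4) = 104.4 K.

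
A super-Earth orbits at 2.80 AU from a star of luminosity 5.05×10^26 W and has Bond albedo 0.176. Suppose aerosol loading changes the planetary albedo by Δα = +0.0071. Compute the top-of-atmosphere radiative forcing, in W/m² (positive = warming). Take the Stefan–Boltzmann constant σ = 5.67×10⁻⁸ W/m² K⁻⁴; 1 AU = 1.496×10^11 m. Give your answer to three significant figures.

-0.407 W/m²

Orbital distance: d = 2.80 AU = 4.189×10^11 m.
Flux at the orbit: S = L/(4πd²) = 5.05×10^26/(4π·(4.19×10^11)²) = 229.0 W/m².
ΔF = −(S/4)Δα = −(229.0/4)×(+0.0071) = -0.4065 W/m².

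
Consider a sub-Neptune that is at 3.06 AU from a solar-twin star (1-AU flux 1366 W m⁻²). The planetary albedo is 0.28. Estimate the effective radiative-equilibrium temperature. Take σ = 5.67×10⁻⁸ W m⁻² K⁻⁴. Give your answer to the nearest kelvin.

Flux at the orbit: S = 1366/(3.06)² = 145.9 W m⁻².
Absorbed flux (global mean): S(1−α)/4 = 145.9·0.72/4 = 26.26 W m⁻².
Set σT⁴ = 26.26 → T = (26.26/σ)^(1/4) = 146.7 K.

147 kelvin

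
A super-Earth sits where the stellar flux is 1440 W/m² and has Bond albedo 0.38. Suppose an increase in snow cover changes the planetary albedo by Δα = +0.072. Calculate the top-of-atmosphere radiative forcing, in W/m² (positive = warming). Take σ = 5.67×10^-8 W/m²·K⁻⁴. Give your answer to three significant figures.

-25.9 W/m²

ΔF = −(S/4)Δα = −(1440/4)×(+0.072) = -25.92 W/m².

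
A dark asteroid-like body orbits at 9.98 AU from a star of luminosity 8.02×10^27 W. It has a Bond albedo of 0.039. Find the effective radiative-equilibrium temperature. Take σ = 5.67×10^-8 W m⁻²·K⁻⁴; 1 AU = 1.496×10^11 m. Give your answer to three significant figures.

187 kelvin

d = 9.98 × 1.496×10^11 m = 1.493×10^12 m.
S = L/(4πd²) = 286.3 W m⁻².
Absorbed flux (global mean): S(1−α)/4 = 286.3·0.961/4 = 68.79 W m⁻².
Set σT⁴ = 68.79 → T = (68.79/σ)^(1/4) = 186.6 K.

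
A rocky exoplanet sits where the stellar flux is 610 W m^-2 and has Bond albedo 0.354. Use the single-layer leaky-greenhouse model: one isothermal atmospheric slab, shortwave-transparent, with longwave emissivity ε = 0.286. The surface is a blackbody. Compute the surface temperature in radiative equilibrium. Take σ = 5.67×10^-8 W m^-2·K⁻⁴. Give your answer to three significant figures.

212 K

Effective emission temperature (TOA balance): σT_e⁴ = S(1−α)/4 = 98.52 W m^-2 → T_e = 204.2 K.
For a single slab of emissivity ε, T_s⁴ = 2T_e⁴/(2−ε); thus T_s = 204.2·(1.167)^(1/4) = 212.2 K.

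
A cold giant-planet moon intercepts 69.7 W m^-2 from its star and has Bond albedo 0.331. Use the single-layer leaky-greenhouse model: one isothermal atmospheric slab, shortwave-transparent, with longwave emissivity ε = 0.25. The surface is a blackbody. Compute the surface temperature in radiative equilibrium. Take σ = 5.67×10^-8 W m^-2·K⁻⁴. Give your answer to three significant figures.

The planet radiates to space at T_e = [S(1−α)/(4σ)]^(1/4) = 119.7 K.
Surface balance with a leaky layer gives σT_s⁴ = σT_e⁴·2/(2−ε), so T_s = T_e·[2/(2−0.25)]^(1/4) = 123.8 K.

124 kelvin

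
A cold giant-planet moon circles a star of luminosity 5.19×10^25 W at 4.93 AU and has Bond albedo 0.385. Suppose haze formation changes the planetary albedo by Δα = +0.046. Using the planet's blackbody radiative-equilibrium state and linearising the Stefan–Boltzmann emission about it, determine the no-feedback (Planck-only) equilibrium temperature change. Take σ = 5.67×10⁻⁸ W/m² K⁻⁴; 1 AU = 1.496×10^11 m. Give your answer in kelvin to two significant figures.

d = 4.93 × 1.496×10^11 m = 7.375×10^11 m.
Flux at the orbit: S = L/(4πd²) = 5.19×10^25/(4π·(7.38×10^11)²) = 7.593 W/m².
The baseline emission temperature is T_e = 67.36 K.
TOA radiative forcing: ΔF = −S·Δα/4 = −7.593·(+0.046)/4 = -0.08732 W/m².
Planck response: λ_P = 4σT_e³ = 4·5.67×10⁻⁸·(67.36)³ = 0.06932 W/m²/K.
So ΔT₀ = -0.08732/0.06932 = -1.26 K.

-1.3 K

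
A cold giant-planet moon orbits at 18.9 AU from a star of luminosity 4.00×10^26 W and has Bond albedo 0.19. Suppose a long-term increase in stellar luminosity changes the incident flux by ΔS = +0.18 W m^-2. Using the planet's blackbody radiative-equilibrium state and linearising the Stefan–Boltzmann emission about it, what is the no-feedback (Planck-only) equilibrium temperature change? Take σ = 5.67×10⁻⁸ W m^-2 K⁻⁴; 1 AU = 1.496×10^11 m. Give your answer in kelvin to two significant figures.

0.69 K

Orbital distance: d = 18.9 AU = 2.827×10^12 m.
S = L/(4πd²) = 3.982 W m^-2.
Reference equilibrium: T_e = [S(1−α)/(4σ)]^(1/4) = 61.41 K.
TOA radiative forcing: ΔF = (1−α)ΔS/4 = 0.81·(+0.18)/4 = 0.03645 W m^-2.
Planck response: λ_P = 4σT_e³ = 4·5.67×10⁻⁸·(61.41)³ = 0.05252 W m^-2/K.
So ΔT₀ = 0.03645/0.05252 = 0.694 K.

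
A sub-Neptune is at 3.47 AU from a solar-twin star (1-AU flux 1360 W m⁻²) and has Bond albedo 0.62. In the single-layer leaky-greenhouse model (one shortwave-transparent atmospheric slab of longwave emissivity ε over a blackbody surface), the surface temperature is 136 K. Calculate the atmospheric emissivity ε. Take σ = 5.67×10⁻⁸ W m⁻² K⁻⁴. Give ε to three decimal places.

Flux at the orbit: S = 1360/(3.47)² = 112.9 W m⁻².
Effective temperature: T_e = [S(1−α)/(4σ)]^(1/4) = 117.3 K.
T_s⁴ = T_e⁴·2/(2−ε) → ε = 2 − 2(T_e/T_s)⁴ = 2 − 2·(117.3/136)⁴ = 0.8936.

0.894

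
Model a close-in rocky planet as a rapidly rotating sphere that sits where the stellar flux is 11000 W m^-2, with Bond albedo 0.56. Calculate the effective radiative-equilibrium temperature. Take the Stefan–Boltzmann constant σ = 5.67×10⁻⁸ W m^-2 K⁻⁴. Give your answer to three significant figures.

Absorbed flux (global mean): S(1−α)/4 = 11000·0.44/4 = 1210 W m^-2.
Balancing against σT⁴: T = (1210/5.67×10⁻⁸)^(1/4) = 382.2 K.

382 K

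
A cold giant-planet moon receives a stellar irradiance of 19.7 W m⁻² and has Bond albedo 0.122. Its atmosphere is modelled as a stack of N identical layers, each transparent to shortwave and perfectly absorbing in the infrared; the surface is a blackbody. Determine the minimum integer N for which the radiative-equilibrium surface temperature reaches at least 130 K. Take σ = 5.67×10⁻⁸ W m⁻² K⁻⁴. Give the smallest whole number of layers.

3

The effective emission temperature is T_e = [S(1−α)/(4σ)]^¼ = 93.45 K.
Since T_s⁴ = (N+1)T_e⁴, we need N ≥ (T_s/T_e)⁴ − 1 = 2.745.
Rounding up, N = 3.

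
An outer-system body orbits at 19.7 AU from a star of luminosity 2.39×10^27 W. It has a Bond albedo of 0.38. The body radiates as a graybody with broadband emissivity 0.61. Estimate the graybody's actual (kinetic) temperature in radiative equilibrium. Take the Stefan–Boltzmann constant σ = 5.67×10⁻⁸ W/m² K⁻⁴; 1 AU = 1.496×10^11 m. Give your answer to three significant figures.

99.5 K

d = 19.7 × 1.496×10^11 m = 2.947×10^12 m.
Flux at the orbit: S = L/(4πd²) = 2.39×10^27/(4π·(2.95×10^12)²) = 21.90 W/m².
The planet absorbs (1−α)S over its disc πR² and re-emits over 4πR², so the mean absorbed flux is (1−0.38)·21.90/4 = 3.394 W/m².
Equating to εσT⁴ with ε = 0.61: T = (3.394/0.61σ)^(1/4) = 99.53 K.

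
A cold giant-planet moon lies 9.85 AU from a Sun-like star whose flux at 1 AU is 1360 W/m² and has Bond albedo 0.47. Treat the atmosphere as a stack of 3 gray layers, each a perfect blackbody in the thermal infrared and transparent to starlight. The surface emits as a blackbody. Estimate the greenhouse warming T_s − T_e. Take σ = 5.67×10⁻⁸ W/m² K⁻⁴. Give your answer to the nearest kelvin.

Irradiance scales as 1/d², so S = 1360 W/m² × (1/9.85)² = 14.02 W/m².
Top-of-atmosphere balance: σT_e⁴ = S(1−α)/4 = 1.857 W/m² → T_e = 75.65 K.
T_s = (N+1)^(1/4)·T_e = 107.0 K.
So the greenhouse effect raises the surface by 107.0 − 75.65 = 31.34 K.

31 K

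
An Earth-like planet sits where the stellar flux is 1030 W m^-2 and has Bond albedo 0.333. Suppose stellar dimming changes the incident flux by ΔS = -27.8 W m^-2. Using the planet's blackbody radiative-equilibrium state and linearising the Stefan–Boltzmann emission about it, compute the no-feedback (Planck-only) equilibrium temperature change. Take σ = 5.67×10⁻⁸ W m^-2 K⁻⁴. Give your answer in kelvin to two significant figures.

The baseline emission temperature is T_e = 234.6 K.
Only a fraction (1−α) is absorbed and it's spread over 4πR², so ΔF = (1−α)ΔS/4 = -4.636 W m^-2.
Linearising σT⁴ gives d(σT⁴)/dT = 4σT_e³ = 2.928 W m^-2 per K.
ΔT₀ = ΔF/λ_P = -4.636/2.928 = -1.58 K.

-1.6 K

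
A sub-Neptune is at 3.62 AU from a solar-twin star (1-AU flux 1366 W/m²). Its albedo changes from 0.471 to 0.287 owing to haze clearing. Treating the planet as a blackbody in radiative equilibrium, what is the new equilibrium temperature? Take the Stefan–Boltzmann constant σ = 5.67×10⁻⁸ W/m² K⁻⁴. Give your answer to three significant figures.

Flux at the orbit: S = 1366/(3.62)² = 104.2 W/m².
T₂ = [S(1−α₂)/(4σ)]^(1/4) = [104.2·0.713/(4σ)]^(1/4) = 134.5 K.

135 K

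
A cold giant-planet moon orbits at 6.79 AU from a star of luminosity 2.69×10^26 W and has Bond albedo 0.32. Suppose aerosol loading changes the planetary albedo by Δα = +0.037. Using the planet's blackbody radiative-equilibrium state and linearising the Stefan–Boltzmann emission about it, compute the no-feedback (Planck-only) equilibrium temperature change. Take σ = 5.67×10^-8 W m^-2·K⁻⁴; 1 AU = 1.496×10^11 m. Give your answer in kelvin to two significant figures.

Orbital distance: d = 6.79 AU = 1.016×10^12 m.
Flux at the orbit: S = L/(4πd²) = 2.69×10^26/(4π·(1.02×10^12)²) = 20.75 W m^-2.
The baseline emission temperature is T_e = 88.81 K.
The change in absorbed flux is Δ[S(1−α)/4] = −SΔα/4 = -0.1919 W m^-2.
Linearising σT⁴ gives d(σT⁴)/dT = 4σT_e³ = 0.1589 W m^-2 per K.
Hence the no-feedback warming is ΔF/(4σT_e³) = -1.21 K.

-1.2 K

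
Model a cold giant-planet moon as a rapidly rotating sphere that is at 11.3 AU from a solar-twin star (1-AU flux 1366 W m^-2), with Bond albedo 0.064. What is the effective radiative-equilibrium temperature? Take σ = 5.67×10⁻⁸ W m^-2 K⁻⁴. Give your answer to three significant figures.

Flux at the orbit: S = 1366/(11.3)² = 10.70 W m^-2.
The planet absorbs (1−α)S over its disc πR² and re-emits over 4πR², so the mean absorbed flux is (1−0.064)·10.70/4 = 2.503 W m^-2.
In equilibrium σT⁴ equals this, so T = 81.51 K.

81.5 kelvin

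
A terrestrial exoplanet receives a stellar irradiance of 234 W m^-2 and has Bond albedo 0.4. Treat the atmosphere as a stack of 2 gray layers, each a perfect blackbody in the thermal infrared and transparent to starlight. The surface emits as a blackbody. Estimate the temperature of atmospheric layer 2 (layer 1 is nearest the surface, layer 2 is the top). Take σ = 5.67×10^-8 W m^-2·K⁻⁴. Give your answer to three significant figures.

Top-of-atmosphere balance: σT_e⁴ = S(1−α)/4 = 35.10 W m^-2 → T_e = 157.7 K.
In the N-layer model, layer k (counted from the surface) has T_k = (N+1−k)^(1/4)·T_e.
With k = 2: T_2 = (2+1−2)^¼·157.7 K = 157.7 K.

158 K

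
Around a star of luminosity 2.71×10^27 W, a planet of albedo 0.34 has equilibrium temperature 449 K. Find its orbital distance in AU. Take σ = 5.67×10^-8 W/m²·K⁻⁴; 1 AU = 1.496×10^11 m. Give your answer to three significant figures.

Energy balance gives S = 4σT⁴/(1−α) = 13970 W/m².
From L = 4πd²S, d = √(2.71×10^27/(4π·13970)) = 1.243×10^11 m = 0.8306 AU.

0.831 AU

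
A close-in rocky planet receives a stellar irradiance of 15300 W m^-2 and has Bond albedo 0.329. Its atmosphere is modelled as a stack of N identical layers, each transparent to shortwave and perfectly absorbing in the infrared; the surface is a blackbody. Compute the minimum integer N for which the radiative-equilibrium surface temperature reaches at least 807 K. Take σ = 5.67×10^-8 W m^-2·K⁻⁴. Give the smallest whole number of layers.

9

The effective emission temperature is T_e = [S(1−α)/(4σ)]^¼ = 461.3 K.
Need (N+1)T_e⁴ ≥ T_s⁴, i.e. N+1 ≥ (807/461.3)⁴ = 9.370.
Rounding up, N = 9.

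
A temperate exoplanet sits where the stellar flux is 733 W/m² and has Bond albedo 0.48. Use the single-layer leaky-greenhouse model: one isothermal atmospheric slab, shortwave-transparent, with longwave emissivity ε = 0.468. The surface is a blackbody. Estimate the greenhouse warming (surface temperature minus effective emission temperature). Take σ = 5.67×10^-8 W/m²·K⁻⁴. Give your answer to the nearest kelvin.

The planet radiates to space at T_e = [S(1−α)/(4σ)]^(1/4) = 202.5 K.
For a single slab of emissivity ε, T_s⁴ = 2T_e⁴/(2−ε); thus T_s = 202.5·(1.305)^(1/4) = 216.4 K.
The atmosphere warms the surface by 13.95 K.

14 K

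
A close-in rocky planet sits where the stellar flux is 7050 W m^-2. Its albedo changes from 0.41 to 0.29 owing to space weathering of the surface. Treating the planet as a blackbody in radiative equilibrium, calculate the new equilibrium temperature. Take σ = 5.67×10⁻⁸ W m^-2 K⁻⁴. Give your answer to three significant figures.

With the new albedo, S(1−α₂)/4 = 1251 W m^-2, so T₂ = 385.4 K.

385 K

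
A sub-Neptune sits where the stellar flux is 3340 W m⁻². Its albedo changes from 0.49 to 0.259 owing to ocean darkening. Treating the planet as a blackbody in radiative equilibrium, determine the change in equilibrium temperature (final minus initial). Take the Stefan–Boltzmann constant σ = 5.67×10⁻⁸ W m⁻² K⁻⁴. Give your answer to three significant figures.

With α = 0.49, T₁ = 294.4 K.
With α = 0.259, T₂ = 323.2 K.
ΔT = T₂ − T₁ = 28.82 K.

28.8 K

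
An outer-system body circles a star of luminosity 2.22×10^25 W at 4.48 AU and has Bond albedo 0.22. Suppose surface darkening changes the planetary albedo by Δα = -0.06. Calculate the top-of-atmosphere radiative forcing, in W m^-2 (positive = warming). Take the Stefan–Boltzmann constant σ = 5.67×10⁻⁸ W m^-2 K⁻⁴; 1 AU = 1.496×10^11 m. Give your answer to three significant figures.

0.0590 W m^-2

d = 4.48 × 1.496×10^11 m = 6.702×10^11 m.
Spreading L over a sphere of radius d: S = 2.22×10^25/(4π·6.70×10^11²) = 3.933 W m^-2.
ΔF = −(S/4)Δα = −(3.933/4)×(-0.06) = 0.05899 W m^-2.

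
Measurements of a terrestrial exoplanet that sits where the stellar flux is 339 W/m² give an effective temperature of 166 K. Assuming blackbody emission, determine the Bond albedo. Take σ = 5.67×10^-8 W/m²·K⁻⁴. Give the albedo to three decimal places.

Rearranging the radiative balance, α = 1 − 4σT⁴/S.
σT⁴ = 43.05 W/m², so 4σT⁴ = 172.2 W/m².
Hence α = 1 − 172.2/339.0 = 0.4920.

0.492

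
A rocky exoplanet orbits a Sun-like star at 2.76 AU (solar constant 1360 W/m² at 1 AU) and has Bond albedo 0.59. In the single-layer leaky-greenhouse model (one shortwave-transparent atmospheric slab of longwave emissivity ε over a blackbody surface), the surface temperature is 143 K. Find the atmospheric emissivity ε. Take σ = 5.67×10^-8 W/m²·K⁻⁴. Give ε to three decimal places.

Flux at the orbit: S = 1360/(2.76)² = 178.5 W/m².
Effective temperature: T_e = [S(1−α)/(4σ)]^(1/4) = 134.0 K.
Since (2−ε)/2 = (T_e/T_s)⁴ = 0.7718, ε = 0.4564.

0.456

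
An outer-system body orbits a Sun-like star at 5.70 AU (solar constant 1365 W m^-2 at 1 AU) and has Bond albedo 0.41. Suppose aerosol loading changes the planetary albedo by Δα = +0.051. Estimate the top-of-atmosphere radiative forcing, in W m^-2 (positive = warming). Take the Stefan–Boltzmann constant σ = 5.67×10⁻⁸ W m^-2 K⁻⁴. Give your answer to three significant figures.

Irradiance scales as 1/d², so S = 1365 W m^-2 × (1/5.70)² = 42.01 W m^-2.
ΔF = −(S/4)Δα = −(42.01/4)×(+0.051) = -0.5357 W m^-2.

-0.536 W m^-2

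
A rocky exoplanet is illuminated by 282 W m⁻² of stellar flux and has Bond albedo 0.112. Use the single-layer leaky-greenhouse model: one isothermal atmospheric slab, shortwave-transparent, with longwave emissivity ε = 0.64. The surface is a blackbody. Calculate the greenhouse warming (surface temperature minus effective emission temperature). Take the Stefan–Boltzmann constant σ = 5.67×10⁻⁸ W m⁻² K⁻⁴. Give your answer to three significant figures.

At the top of the atmosphere, σT_e⁴ = S(1−α)/4 = 62.60 W m⁻², giving T_e = 182.3 K.
Surface balance with a leaky layer gives σT_s⁴ = σT_e⁴·2/(2−ε), so T_s = T_e·[2/(2−0.64)]^(1/4) = 200.7 K.
Greenhouse warming: T_s − T_e = 18.45 K.

18.5 K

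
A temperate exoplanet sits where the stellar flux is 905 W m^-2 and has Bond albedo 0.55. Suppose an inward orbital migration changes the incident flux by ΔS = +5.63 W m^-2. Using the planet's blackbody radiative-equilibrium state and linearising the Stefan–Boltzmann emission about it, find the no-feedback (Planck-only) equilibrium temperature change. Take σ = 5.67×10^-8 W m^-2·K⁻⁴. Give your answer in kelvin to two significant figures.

0.32 K

The baseline emission temperature is T_e = 205.9 K.
Only a fraction (1−α) is absorbed and it's spread over 4πR², so ΔF = (1−α)ΔS/4 = 0.6334 W m^-2.
Planck response: λ_P = 4σT_e³ = 4·5.67×10⁻⁸·(205.9)³ = 1.978 W m^-2/K.
Hence the no-feedback warming is ΔF/(4σT_e³) = 0.320 K.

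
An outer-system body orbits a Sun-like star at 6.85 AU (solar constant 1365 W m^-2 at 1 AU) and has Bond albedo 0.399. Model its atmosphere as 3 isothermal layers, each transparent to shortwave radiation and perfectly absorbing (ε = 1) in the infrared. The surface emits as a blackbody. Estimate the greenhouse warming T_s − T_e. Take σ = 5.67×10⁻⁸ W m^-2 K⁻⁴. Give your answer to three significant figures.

38.8 K

By the inverse-square law, S = 1365/6.85² = 29.09 W m^-2.
The effective emission temperature is T_e = [S(1−α)/(4σ)]^¼ = 93.70 K.
T_s = (N+1)^(1/4)·T_e = 132.5 K.
So the greenhouse effect raises the surface by 132.5 − 93.70 = 38.81 K.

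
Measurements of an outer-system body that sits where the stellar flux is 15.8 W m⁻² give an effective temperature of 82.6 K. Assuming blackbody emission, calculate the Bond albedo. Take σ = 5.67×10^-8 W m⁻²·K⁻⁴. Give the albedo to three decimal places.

Energy balance: S(1−α)/4 = σT⁴, so 1−α = 4σT⁴/S.
4σT⁴ = 4·5.67×10⁻⁸·(82.6)⁴ = 10.56 W m⁻².
1−α = 10.56/15.80 = 0.6682, so α = 0.3318.

0.332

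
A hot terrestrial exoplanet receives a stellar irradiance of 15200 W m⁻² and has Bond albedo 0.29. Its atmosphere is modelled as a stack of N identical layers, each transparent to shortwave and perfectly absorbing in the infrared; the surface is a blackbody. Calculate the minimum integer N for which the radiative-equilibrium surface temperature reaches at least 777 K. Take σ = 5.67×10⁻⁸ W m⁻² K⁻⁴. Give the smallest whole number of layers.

7

OLR = S(1−α)/4 = 2698 W m⁻²; the top layer radiates at T_e = 467.1 K.
Since T_s⁴ = (N+1)T_e⁴, we need N ≥ (T_s/T_e)⁴ − 1 = 6.660.
The minimum whole number is N = 7.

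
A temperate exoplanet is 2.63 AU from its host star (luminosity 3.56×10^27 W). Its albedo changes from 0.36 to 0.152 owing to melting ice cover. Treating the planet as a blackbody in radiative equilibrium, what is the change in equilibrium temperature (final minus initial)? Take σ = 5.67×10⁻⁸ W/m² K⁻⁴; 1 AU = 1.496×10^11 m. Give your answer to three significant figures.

19.5 K

Orbital distance: d = 2.63 AU = 3.934×10^11 m.
S = L/(4πd²) = 1830 W/m².
Before: T₁ = [1830·0.64/(4σ)]^(1/4) = 268.1 K.
After:  T₂ = [1830·0.848/(4σ)]^(1/4) = 287.6 K.
Change: 287.6 − 268.1 = 19.54 K.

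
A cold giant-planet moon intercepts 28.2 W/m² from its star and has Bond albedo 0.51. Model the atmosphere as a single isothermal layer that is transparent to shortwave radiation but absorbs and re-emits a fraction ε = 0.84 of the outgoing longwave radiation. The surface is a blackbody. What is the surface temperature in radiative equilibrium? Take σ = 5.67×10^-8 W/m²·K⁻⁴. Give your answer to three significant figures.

The planet radiates to space at T_e = [S(1−α)/(4σ)]^(1/4) = 88.35 K.
The surface balance (absorbed SW + ε·downward IR = σT_s⁴) with T_a⁴ = T_s⁴/2 reduces to T_s = T_e·[2/(2−ε)]^¼ = 101.2 K.

101 kelvin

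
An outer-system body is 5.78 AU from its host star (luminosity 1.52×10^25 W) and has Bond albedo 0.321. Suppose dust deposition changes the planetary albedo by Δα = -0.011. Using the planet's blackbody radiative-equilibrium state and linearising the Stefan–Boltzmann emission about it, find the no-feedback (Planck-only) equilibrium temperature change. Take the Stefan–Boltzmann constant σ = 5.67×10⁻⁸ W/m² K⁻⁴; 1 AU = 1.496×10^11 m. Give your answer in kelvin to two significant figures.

0.19 K

Orbital distance: d = 5.78 AU = 8.647×10^11 m.
S = L/(4πd²) = 1.618 W/m².
Reference equilibrium: T_e = [S(1−α)/(4σ)]^(1/4) = 46.91 K.
ΔF = −(S/4)Δα = −(1.618/4)×(-0.011) = 0.004449 W/m².
Planck response: λ_P = 4σT_e³ = 4·5.67×10⁻⁸·(46.91)³ = 0.02342 W/m²/K.
So ΔT₀ = 0.004449/0.02342 = 0.190 K.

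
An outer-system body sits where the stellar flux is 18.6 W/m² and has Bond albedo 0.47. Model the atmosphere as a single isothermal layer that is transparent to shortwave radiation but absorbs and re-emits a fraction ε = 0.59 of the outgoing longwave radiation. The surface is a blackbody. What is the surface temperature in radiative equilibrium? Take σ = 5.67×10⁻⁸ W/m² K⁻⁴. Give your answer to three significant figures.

Effective emission temperature (TOA balance): σT_e⁴ = S(1−α)/4 = 2.465 W/m² → T_e = 81.20 K.
For a single slab of emissivity ε, T_s⁴ = 2T_e⁴/(2−ε); thus T_s = 81.20·(1.418)^(1/4) = 88.61 K.

88.6 K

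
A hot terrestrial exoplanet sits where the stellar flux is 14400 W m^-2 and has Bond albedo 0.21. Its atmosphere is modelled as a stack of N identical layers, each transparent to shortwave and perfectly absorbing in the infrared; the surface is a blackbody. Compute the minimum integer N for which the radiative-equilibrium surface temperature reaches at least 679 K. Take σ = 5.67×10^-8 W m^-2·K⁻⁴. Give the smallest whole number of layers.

4

Top-of-atmosphere balance: σT_e⁴ = S(1−α)/4 = 2844 W m^-2 → T_e = 473.2 K.
Need (N+1)T_e⁴ ≥ T_s⁴, i.e. N+1 ≥ (679/473.2)⁴ = 4.238.
Rounding up, N = 4.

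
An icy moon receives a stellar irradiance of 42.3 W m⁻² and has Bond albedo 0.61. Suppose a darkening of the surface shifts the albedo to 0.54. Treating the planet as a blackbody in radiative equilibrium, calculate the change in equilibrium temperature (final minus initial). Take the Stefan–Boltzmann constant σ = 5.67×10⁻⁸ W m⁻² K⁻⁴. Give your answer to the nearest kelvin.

4 K

Initial: T₁ = [S(1−0.61)/(4σ)]^(1/4) = 92.35 K.
After:  T₂ = [42.30·0.46/(4σ)]^(1/4) = 96.24 K.
Change: 96.24 − 92.35 = 3.891 K.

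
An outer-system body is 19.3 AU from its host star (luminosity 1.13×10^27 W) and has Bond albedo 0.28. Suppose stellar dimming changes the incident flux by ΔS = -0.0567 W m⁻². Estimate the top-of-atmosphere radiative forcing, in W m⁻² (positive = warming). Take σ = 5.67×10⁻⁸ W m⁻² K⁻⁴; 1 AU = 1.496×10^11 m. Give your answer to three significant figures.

Orbital distance: d = 19.3 AU = 2.887×10^12 m.
Flux at the orbit: S = L/(4πd²) = 1.13×10^27/(4π·(2.89×10^12)²) = 10.79 W m⁻².
TOA radiative forcing: ΔF = (1−α)ΔS/4 = 0.72·(-0.0567)/4 = -0.01021 W m⁻².

-0.0102 W m⁻²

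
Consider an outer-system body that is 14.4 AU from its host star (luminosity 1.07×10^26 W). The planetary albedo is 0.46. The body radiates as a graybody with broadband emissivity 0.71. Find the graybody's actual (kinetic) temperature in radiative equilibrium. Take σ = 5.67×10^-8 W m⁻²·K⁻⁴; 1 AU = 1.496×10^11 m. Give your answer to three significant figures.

49.8 K

d = 14.4 × 1.496×10^11 m = 2.154×10^12 m.
S = L/(4πd²) = 1.835 W m⁻².
Absorbed flux (global mean): S(1−α)/4 = 1.835·0.54/4 = 0.2477 W m⁻².
Equating to εσT⁴ with ε = 0.71: T = (0.2477/0.71σ)^(1/4) = 49.80 K.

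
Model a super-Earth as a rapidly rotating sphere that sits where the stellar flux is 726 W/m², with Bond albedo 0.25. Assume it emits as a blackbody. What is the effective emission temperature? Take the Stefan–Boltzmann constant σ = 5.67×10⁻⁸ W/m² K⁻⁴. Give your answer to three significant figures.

221 K

The planet absorbs (1−α)S over its disc πR² and re-emits over 4πR², so the mean absorbed flux is (1−0.25)·726.0/4 = 136.1 W/m².
Balancing against σT⁴: T = (136.1/5.67×10⁻⁸)^(1/4) = 221.4 K.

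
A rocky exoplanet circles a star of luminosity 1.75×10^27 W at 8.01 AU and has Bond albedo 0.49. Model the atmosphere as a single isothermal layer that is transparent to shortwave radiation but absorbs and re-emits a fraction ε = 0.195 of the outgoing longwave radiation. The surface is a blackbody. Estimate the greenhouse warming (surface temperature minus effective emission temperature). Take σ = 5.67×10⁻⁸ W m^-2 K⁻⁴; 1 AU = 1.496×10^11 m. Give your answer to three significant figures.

3.16 kelvin

Orbital distance: d = 8.01 AU = 1.198×10^12 m.
Flux at the orbit: S = L/(4πd²) = 1.75×10^27/(4π·(1.20×10^12)²) = 96.98 W m^-2.
At the top of the atmosphere, σT_e⁴ = S(1−α)/4 = 12.37 W m^-2, giving T_e = 121.5 K.
Surface balance with a leaky layer gives σT_s⁴ = σT_e⁴·2/(2−ε), so T_s = T_e·[2/(2−0.195)]^(1/4) = 124.7 K.
Greenhouse warming: T_s − T_e = 3.157 K.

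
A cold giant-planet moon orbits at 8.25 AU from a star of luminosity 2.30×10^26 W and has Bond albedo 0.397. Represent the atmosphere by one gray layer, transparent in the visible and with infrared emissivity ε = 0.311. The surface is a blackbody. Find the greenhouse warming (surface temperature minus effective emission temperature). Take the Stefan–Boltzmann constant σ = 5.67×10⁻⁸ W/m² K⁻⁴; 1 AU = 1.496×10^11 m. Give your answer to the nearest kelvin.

3 K

Orbital distance: d = 8.25 AU = 1.234×10^12 m.
Spreading L over a sphere of radius d: S = 2.30×10^26/(4π·1.23×10^12²) = 12.02 W/m².
At the top of the atmosphere, σT_e⁴ = S(1−α)/4 = 1.811 W/m², giving T_e = 75.18 K.
The surface balance (absorbed SW + ε·downward IR = σT_s⁴) with T_a⁴ = T_s⁴/2 reduces to T_s = T_e·[2/(2−ε)]^¼ = 78.43 K.
The atmosphere warms the surface by 3.245 K.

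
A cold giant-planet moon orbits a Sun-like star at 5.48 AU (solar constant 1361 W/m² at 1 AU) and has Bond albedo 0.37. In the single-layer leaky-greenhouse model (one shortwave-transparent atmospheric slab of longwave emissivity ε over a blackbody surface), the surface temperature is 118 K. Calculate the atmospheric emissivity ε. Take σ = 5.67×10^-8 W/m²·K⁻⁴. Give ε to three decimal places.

0.701

Irradiance scales as 1/d², so S = 1361 W/m² × (1/5.48)² = 45.32 W/m².
Effective temperature: T_e = [S(1−α)/(4σ)]^(1/4) = 105.9 K.
T_s⁴ = T_e⁴·2/(2−ε) → ε = 2 − 2(T_e/T_s)⁴ = 2 − 2·(105.9/118)⁴ = 0.7013.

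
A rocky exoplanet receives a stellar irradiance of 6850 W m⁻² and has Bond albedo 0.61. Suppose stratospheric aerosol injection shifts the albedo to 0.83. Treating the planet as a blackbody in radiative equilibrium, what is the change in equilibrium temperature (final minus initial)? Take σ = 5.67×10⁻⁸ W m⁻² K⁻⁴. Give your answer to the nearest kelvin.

-62 K

Before: T₁ = [6850·0.39/(4σ)]^(1/4) = 329.4 K.
With α = 0.83, T₂ = 267.7 K.
ΔT = T₂ − T₁ = -61.76 K.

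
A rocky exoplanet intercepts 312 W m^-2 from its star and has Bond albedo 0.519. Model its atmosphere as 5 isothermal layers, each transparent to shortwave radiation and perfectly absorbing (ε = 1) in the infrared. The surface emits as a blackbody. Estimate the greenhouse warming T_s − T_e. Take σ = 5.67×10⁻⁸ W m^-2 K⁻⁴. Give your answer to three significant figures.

The effective emission temperature is T_e = [S(1−α)/(4σ)]^¼ = 160.4 K.
T_s = (N+1)^(1/4)·T_e = 251.0 K.
So the greenhouse effect raises the surface by 251.0 − 160.4 = 90.63 K.

90.6 K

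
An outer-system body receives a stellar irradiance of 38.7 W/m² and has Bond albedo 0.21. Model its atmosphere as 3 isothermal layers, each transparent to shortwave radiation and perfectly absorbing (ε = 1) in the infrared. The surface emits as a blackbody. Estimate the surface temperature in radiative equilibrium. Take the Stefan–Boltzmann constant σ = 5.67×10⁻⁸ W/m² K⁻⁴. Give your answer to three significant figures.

152 kelvin

Top-of-atmosphere balance: σT_e⁴ = S(1−α)/4 = 7.643 W/m² → T_e = 107.8 K.
With N = 3 opaque layers, T_s = (N+1)^(1/4)·T_e = 4^(1/4)·107.8 = 152.4 K.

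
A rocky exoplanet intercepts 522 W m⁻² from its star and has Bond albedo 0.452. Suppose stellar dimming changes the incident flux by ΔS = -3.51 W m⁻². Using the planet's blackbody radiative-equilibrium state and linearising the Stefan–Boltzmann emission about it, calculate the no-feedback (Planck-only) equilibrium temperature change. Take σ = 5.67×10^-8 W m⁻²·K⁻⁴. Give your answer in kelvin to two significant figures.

-0.32 K

The baseline emission temperature is T_e = 188.5 K.
Only a fraction (1−α) is absorbed and it's spread over 4πR², so ΔF = (1−α)ΔS/4 = -0.4809 W m⁻².
Planck response: λ_P = 4σT_e³ = 4·5.67×10⁻⁸·(188.5)³ = 1.518 W m⁻²/K.
Hence the no-feedback warming is ΔF/(4σT_e³) = -0.317 K.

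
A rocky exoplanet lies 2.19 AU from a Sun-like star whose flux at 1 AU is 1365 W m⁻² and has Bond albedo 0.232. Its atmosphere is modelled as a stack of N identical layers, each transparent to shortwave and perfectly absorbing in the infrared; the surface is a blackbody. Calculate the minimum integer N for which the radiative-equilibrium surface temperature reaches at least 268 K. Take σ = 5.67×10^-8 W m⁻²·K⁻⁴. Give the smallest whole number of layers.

Irradiance scales as 1/d², so S = 1365 W m⁻² × (1/2.19)² = 284.6 W m⁻².
The effective emission temperature is T_e = [S(1−α)/(4σ)]^¼ = 176.2 K.
Need (N+1)T_e⁴ ≥ T_s⁴, i.e. N+1 ≥ (268/176.2)⁴ = 5.353.
So N ≥ 4.353; the smallest integer is N = 5.

5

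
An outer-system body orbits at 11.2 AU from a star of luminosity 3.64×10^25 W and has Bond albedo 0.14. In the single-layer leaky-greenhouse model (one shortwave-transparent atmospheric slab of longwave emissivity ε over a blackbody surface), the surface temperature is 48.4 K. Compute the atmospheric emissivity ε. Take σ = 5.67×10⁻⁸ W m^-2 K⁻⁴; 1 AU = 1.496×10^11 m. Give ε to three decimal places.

d = 11.2 × 1.496×10^11 m = 1.676×10^12 m.
Spreading L over a sphere of radius d: S = 3.64×10^25/(4π·1.68×10^12²) = 1.032 W m^-2.
TOA balance gives T_e = 44.47 K.
Since (2−ε)/2 = (T_e/T_s)⁴ = 0.7130, ε = 0.5741.

0.574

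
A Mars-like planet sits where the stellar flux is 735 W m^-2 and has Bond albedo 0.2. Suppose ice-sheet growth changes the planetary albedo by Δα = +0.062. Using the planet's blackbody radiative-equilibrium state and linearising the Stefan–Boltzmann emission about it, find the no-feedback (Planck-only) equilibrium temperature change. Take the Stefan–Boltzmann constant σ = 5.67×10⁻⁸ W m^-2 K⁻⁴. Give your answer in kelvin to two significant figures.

-4.4 K

Unperturbed T_e = [735.0·(1−0.2)/(4σ)]^¼ = 225.6 K.
The change in absorbed flux is Δ[S(1−α)/4] = −SΔα/4 = -11.39 W m^-2.
The Planck feedback parameter is 4σT_e³ = 2.606 W m^-2/K.
Hence the no-feedback warming is ΔF/(4σT_e³) = -4.37 K.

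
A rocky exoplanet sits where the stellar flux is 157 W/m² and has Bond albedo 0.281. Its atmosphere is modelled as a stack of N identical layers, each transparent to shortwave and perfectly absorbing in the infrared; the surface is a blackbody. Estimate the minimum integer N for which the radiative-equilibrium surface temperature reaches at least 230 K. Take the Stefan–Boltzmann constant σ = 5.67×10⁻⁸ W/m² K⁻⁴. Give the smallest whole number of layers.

Top-of-atmosphere balance: σT_e⁴ = S(1−α)/4 = 28.22 W/m² → T_e = 149.4 K.
Since T_s⁴ = (N+1)T_e⁴, we need N ≥ (T_s/T_e)⁴ − 1 = 4.622.
So N ≥ 4.622; the smallest integer is N = 5.

5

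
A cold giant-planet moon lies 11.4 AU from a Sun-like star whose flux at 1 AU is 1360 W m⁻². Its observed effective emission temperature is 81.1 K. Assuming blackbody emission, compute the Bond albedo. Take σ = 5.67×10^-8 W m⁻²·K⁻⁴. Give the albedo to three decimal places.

0.062

Irradiance scales as 1/d², so S = 1360 W m⁻² × (1/11.4)² = 10.46 W m⁻².
Energy balance: S(1−α)/4 = σT⁴, so 1−α = 4σT⁴/S.
σT⁴ = 2.453 W m⁻², so 4σT⁴ = 9.811 W m⁻².
Hence α = 1 − 9.811/10.46 = 0.0624.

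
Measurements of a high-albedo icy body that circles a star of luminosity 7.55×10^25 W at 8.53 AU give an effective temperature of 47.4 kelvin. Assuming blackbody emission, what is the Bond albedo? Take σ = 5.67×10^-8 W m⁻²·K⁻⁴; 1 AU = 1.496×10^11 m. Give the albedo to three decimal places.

d = 8.53 × 1.496×10^11 m = 1.276×10^12 m.
S = L/(4πd²) = 3.690 W m⁻².
Rearranging the radiative balance, α = 1 − 4σT⁴/S.
σT⁴ = 0.2862 W m⁻², so 4σT⁴ = 1.145 W m⁻².
Hence α = 1 − 1.145/3.690 = 0.6897.

0.690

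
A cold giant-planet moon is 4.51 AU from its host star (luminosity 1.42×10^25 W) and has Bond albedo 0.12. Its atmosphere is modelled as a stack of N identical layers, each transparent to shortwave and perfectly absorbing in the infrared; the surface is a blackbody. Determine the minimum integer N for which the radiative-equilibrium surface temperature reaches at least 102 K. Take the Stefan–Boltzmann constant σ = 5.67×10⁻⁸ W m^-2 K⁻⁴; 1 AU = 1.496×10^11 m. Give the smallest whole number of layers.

11

d = 4.51 × 1.496×10^11 m = 6.747×10^11 m.
Flux at the orbit: S = L/(4πd²) = 1.42×10^25/(4π·(6.75×10^11)²) = 2.482 W m^-2.
The effective emission temperature is T_e = [S(1−α)/(4σ)]^¼ = 55.71 K.
Need (N+1)T_e⁴ ≥ T_s⁴, i.e. N+1 ≥ (102/55.71)⁴ = 11.238.
So N ≥ 10.238; the smallest integer is N = 11.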